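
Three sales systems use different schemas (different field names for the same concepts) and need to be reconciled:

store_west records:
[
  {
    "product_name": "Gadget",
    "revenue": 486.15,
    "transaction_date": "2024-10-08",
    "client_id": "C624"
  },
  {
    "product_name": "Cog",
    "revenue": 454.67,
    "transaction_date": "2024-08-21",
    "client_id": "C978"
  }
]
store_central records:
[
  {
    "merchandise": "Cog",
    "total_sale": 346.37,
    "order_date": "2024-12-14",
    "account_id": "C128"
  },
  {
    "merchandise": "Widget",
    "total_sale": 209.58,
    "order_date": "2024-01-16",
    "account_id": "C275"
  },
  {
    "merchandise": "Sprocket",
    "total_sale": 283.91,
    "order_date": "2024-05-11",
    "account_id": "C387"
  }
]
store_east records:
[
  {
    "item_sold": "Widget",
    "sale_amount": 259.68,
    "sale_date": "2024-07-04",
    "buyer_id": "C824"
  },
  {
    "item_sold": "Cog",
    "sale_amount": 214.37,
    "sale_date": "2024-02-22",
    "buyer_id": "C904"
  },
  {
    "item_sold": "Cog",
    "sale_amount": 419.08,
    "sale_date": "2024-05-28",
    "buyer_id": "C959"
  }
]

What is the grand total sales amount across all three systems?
2673.81

Schema reconciliation - all amount fields map to sale amount:

store_west (revenue): 940.82
store_central (total_sale): 839.86
store_east (sale_amount): 893.13

Grand total: 2673.81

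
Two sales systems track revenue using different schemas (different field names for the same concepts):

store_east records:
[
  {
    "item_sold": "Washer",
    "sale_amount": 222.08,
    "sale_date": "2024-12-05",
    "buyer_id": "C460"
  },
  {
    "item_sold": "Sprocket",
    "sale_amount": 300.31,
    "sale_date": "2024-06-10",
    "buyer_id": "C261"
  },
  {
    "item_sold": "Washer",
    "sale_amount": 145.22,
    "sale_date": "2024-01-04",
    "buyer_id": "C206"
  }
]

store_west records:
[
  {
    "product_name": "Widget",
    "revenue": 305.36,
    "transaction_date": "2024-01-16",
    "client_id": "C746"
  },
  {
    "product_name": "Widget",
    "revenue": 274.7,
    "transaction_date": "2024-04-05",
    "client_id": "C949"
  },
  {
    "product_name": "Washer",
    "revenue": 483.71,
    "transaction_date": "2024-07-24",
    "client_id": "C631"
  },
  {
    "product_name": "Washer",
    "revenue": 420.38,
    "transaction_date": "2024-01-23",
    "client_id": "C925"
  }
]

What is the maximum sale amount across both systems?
483.71

Reconcile: "sale_amount" (store_east) = "revenue" (store_west) = sale amount

Maximum in store_east: 300.31
Maximum in store_west: 483.71

Overall maximum: max(300.31, 483.71) = 483.71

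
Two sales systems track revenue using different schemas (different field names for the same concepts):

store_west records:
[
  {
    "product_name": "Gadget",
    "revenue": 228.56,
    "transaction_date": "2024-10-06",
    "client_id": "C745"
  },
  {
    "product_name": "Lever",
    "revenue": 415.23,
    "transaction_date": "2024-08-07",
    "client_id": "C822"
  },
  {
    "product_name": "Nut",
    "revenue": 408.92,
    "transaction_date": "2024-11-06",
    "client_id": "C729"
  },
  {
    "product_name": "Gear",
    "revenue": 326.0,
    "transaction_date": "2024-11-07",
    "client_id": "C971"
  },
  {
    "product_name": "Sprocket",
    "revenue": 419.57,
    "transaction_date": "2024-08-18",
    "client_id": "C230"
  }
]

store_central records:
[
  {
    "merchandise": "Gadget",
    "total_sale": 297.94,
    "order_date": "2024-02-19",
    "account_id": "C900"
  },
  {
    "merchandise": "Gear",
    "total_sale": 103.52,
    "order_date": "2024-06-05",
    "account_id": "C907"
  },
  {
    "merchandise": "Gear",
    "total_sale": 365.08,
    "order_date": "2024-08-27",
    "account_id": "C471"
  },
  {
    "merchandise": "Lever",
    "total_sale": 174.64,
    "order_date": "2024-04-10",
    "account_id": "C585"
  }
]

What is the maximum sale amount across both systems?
419.57

Reconcile: "revenue" (store_west) = "total_sale" (store_central) = sale amount

Maximum in store_west: 419.57
Maximum in store_central: 365.08

Overall maximum: max(419.57, 365.08) = 419.57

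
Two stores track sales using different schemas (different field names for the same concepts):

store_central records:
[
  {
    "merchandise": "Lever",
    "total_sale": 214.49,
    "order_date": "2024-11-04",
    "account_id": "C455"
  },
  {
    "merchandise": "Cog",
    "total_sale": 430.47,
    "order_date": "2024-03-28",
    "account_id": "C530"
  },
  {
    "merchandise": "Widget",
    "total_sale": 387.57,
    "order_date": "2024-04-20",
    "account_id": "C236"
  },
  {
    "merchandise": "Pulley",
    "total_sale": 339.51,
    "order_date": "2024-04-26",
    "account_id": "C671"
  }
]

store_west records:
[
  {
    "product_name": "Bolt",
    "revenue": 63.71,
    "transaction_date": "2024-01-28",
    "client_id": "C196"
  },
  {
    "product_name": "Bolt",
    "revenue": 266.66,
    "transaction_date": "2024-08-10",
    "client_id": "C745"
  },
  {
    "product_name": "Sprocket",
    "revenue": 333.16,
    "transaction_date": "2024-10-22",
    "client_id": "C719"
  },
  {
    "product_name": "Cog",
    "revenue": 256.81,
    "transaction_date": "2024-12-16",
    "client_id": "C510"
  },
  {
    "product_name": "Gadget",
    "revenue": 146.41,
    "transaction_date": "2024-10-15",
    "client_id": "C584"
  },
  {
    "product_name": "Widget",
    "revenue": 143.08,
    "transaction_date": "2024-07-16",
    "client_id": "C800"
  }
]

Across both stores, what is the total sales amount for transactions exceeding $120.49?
2518.16

Schema mapping: "total_sale" (store_central) = "revenue" (store_west) = sale amount

Sum of sales > $120.49 in store_central: 1372.04
Sum of sales > $120.49 in store_west: 1146.12

Total: 1372.04 + 1146.12 = 2518.16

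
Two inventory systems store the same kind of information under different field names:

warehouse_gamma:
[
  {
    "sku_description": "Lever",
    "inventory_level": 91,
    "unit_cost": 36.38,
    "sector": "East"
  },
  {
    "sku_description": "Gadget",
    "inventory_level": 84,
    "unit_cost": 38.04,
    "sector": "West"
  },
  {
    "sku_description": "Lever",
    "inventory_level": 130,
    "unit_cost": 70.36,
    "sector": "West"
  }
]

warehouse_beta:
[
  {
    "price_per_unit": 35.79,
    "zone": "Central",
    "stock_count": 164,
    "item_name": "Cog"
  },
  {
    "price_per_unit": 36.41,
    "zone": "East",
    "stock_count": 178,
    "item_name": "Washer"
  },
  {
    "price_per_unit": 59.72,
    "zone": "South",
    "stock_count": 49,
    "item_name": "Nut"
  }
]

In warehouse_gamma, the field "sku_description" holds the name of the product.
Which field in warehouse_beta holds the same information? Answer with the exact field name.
item_name

In warehouse_gamma, "sku_description" holds the name of the product.
The fields in warehouse_beta are: "price_per_unit", "zone", "stock_count", "item_name".
"item_name" is the match: the name refers to the same concept and its values are product-name strings (e.g. 'Cog', 'Nut').
The other fields ("price_per_unit", "zone", "stock_count") hold different kinds of data.

So "sku_description" in warehouse_gamma corresponds to "item_name" in warehouse_beta.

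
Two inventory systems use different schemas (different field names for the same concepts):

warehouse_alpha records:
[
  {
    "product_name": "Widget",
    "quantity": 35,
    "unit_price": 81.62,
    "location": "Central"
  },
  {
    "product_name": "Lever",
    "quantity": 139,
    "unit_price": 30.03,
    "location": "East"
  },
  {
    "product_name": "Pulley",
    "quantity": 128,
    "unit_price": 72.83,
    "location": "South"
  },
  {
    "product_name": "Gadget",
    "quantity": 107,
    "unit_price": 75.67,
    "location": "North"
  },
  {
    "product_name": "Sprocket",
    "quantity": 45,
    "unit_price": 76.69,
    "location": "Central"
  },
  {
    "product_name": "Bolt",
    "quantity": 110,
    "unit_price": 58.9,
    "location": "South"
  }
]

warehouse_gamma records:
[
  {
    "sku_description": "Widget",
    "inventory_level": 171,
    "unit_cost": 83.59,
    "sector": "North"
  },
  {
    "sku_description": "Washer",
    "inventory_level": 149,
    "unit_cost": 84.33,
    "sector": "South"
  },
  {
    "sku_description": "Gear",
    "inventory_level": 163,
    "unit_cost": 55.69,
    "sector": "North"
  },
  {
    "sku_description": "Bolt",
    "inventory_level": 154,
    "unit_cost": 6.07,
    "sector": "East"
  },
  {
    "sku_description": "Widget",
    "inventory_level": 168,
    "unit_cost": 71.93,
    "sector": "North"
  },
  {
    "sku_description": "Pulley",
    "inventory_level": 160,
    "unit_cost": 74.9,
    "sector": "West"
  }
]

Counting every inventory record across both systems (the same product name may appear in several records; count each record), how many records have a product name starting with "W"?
4

Schema mapping: "product_name" (warehouse_alpha) = "sku_description" (warehouse_gamma) = product name

Records with product name starting with "W" in warehouse_alpha: 1
Records with product name starting with "W" in warehouse_gamma: 3

Total: 1 + 3 = 4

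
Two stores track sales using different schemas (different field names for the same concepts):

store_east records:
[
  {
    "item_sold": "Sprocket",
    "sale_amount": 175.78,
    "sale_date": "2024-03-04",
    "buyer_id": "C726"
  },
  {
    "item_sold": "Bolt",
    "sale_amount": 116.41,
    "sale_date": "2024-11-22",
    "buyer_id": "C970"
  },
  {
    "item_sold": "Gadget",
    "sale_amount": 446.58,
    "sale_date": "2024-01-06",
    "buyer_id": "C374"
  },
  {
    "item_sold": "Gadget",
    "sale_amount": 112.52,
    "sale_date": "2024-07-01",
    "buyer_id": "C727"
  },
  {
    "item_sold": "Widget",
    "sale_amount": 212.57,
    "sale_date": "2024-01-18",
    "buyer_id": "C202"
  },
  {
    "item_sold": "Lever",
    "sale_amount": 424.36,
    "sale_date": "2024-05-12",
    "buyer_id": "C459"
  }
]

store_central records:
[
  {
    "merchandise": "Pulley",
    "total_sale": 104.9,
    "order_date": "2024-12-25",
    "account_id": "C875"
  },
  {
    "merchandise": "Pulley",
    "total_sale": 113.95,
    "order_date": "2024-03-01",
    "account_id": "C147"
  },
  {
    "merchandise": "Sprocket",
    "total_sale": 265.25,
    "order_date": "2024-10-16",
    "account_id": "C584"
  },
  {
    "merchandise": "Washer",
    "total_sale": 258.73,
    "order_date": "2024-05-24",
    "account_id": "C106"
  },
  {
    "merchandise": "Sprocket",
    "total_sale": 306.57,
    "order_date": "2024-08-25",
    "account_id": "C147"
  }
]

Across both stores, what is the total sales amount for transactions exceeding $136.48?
2089.84

Schema mapping: "sale_amount" (store_east) = "total_sale" (store_central) = sale amount

Sum of sales > $136.48 in store_east: 1259.29
Sum of sales > $136.48 in store_central: 830.55

Total: 1259.29 + 830.55 = 2089.84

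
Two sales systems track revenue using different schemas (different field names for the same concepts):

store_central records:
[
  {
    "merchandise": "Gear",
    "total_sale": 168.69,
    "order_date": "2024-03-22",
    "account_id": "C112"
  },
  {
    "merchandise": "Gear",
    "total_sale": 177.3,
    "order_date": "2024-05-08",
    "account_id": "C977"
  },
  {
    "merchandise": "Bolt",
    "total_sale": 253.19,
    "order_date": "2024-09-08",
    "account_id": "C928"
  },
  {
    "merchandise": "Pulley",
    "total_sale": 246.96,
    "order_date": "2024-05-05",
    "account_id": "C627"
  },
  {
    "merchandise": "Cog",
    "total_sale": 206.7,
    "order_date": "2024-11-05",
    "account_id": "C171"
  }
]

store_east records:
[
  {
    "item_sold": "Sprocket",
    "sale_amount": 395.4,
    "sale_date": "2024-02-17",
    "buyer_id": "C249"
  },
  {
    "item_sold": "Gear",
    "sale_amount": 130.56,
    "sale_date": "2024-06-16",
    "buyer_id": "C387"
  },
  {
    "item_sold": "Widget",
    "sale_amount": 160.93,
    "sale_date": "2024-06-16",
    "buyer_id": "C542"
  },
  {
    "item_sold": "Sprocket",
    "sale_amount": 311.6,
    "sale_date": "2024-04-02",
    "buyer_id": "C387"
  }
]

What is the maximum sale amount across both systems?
395.4

Reconcile: "total_sale" (store_central) = "sale_amount" (store_east) = sale amount

Maximum in store_central: 253.19
Maximum in store_east: 395.4

Overall maximum: max(253.19, 395.4) = 395.4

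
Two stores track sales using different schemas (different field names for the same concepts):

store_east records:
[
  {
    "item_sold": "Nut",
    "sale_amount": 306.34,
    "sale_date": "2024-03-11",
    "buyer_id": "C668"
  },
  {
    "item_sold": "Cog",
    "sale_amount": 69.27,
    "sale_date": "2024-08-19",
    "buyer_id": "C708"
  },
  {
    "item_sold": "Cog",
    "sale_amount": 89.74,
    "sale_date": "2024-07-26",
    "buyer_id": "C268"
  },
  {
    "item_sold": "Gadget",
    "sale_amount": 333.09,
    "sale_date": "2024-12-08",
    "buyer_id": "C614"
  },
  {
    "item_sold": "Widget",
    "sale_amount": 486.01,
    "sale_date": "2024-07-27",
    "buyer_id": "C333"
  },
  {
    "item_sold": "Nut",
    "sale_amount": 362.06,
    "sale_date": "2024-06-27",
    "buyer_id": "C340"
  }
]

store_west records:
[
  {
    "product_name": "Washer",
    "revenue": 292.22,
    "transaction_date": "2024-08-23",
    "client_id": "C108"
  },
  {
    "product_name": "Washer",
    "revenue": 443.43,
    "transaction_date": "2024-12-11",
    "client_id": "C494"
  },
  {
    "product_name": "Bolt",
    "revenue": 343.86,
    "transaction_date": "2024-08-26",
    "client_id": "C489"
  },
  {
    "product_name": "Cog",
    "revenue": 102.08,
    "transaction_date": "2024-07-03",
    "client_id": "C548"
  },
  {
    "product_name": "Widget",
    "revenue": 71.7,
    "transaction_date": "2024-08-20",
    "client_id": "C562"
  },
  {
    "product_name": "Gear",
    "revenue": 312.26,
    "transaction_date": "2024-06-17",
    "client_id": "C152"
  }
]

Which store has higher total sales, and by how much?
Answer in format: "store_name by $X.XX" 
store_east by $80.96

Schema mapping: "sale_amount" (store_east) = "revenue" (store_west) = sale amount

Total for store_east: 1646.51
Total for store_west: 1565.55

Difference: |1646.51 - 1565.55| = 80.96
store_east has higher sales by $80.96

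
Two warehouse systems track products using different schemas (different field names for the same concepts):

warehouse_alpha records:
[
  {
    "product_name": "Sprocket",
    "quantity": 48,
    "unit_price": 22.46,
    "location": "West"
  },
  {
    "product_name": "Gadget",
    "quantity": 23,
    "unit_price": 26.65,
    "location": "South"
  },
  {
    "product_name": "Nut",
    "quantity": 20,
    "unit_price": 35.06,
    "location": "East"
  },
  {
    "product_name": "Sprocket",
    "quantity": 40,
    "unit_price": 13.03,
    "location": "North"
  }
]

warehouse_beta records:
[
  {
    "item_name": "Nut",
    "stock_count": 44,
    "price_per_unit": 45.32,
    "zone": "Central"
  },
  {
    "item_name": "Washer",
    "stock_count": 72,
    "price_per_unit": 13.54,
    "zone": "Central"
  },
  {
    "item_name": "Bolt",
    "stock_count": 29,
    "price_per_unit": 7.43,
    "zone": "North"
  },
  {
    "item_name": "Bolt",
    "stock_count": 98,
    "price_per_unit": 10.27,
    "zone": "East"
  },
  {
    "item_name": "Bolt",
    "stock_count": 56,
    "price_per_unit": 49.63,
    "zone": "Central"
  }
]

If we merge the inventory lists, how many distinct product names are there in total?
5

Schema mapping: "product_name" (warehouse_alpha) = "item_name" (warehouse_beta) = product name

Products in warehouse_alpha: ['Gadget', 'Nut', 'Sprocket']
Products in warehouse_beta: ['Bolt', 'Nut', 'Washer']

Union (unique products): ['Bolt', 'Gadget', 'Nut', 'Sprocket', 'Washer']
Count: 5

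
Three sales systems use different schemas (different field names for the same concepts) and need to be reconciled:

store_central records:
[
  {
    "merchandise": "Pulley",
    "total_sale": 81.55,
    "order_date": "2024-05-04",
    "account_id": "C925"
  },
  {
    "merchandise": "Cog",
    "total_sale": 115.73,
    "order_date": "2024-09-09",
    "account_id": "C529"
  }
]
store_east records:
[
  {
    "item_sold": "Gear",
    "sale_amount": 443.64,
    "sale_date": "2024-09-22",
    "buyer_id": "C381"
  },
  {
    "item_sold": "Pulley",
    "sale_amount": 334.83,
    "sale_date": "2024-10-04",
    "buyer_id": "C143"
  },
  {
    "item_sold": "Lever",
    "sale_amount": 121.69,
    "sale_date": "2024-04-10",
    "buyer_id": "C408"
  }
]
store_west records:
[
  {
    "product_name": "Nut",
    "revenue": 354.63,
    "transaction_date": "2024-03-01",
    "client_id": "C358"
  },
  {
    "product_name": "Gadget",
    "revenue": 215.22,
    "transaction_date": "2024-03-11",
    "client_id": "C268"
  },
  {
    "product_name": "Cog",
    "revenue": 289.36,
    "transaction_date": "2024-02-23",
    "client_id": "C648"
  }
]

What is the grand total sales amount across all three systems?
1956.65

Schema reconciliation - all amount fields map to sale amount:

store_central (total_sale): 197.28
store_east (sale_amount): 900.16
store_west (revenue): 859.21

Grand total: 1956.65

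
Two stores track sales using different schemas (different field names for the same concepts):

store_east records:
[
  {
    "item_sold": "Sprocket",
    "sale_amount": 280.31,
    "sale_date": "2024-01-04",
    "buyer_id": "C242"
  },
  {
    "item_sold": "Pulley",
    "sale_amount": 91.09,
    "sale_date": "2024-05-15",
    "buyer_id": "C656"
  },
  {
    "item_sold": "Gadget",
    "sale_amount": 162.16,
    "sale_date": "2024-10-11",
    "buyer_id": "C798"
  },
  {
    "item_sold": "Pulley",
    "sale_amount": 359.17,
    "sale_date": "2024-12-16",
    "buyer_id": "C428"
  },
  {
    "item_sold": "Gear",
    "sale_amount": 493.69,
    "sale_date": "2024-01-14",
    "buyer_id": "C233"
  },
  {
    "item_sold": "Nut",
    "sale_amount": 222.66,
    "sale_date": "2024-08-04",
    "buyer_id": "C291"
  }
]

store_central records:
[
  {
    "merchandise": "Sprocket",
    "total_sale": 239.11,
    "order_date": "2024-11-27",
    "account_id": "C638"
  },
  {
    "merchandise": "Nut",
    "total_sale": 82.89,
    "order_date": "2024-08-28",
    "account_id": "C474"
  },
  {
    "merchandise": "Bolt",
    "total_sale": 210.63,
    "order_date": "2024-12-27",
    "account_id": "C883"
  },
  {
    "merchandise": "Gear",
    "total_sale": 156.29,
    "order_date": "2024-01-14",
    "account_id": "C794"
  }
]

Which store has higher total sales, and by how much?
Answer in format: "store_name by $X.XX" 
store_east by $920.16

Schema mapping: "sale_amount" (store_east) = "total_sale" (store_central) = sale amount

Total for store_east: 1609.08
Total for store_central: 688.92

Difference: |1609.08 - 688.92| = 920.16
store_east has higher sales by $920.16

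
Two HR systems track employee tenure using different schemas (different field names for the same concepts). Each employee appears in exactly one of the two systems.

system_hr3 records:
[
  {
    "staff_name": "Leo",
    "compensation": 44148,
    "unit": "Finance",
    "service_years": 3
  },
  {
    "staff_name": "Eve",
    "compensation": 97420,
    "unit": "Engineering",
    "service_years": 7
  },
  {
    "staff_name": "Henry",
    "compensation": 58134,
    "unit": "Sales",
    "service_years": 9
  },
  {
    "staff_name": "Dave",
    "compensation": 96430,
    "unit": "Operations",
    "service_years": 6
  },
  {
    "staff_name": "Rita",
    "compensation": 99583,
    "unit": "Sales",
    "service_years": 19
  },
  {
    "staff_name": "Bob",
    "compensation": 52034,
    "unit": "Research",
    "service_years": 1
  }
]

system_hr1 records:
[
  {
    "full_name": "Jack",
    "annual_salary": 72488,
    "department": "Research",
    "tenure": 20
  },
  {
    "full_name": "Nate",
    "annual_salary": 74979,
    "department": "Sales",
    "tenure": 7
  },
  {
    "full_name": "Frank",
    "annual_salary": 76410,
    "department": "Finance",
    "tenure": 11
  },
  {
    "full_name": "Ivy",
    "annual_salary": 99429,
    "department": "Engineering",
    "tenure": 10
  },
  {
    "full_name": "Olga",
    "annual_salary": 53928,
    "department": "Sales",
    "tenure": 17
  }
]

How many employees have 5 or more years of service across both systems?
9

Reconcile schemas: "service_years" (system_hr3) = "tenure" (system_hr1) = years of service

From system_hr3: 4 employees with >= 5 years
From system_hr1: 5 employees with >= 5 years

Total: 4 + 5 = 9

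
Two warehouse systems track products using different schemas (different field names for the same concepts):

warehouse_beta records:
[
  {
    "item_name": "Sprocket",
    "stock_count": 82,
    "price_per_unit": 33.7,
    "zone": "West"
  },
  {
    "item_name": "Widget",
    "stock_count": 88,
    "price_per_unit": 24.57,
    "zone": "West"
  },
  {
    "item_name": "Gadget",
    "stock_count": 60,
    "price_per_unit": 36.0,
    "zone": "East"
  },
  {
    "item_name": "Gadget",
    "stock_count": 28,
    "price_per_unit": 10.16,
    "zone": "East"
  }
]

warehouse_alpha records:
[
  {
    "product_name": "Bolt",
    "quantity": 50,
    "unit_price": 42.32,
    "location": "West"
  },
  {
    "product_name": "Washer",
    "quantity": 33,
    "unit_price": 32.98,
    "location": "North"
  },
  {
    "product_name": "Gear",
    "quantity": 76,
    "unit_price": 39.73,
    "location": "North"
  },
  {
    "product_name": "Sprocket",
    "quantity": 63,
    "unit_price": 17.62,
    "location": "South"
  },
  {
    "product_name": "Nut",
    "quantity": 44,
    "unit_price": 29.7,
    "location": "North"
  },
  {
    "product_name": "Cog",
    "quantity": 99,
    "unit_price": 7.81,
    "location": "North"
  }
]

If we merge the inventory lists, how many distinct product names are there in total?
8

Schema mapping: "item_name" (warehouse_beta) = "product_name" (warehouse_alpha) = product name

Products in warehouse_beta: ['Gadget', 'Sprocket', 'Widget']
Products in warehouse_alpha: ['Bolt', 'Cog', 'Gear', 'Nut', 'Sprocket', 'Washer']

Union (unique products): ['Bolt', 'Cog', 'Gadget', 'Gear', 'Nut', 'Sprocket', 'Washer', 'Widget']
Count: 8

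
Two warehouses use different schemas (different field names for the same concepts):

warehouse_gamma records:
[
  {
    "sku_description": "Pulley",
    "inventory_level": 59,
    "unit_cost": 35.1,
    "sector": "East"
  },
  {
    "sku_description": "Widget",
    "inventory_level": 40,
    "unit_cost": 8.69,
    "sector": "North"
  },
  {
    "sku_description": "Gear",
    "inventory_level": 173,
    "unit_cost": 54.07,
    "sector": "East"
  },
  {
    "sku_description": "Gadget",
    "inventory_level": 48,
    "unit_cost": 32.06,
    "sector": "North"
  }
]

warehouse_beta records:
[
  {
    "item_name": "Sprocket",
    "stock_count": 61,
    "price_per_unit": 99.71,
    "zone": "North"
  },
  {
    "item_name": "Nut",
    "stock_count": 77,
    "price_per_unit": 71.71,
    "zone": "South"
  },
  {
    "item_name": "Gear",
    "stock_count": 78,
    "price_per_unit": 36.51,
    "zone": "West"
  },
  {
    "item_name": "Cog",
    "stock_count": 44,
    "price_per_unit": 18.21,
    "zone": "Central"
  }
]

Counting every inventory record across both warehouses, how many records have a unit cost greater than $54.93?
2

Schema mapping: "unit_cost" (warehouse_gamma) = "price_per_unit" (warehouse_beta) = unit cost

Records > $54.93 in warehouse_gamma: 0
Records > $54.93 in warehouse_beta: 2

Total count: 0 + 2 = 2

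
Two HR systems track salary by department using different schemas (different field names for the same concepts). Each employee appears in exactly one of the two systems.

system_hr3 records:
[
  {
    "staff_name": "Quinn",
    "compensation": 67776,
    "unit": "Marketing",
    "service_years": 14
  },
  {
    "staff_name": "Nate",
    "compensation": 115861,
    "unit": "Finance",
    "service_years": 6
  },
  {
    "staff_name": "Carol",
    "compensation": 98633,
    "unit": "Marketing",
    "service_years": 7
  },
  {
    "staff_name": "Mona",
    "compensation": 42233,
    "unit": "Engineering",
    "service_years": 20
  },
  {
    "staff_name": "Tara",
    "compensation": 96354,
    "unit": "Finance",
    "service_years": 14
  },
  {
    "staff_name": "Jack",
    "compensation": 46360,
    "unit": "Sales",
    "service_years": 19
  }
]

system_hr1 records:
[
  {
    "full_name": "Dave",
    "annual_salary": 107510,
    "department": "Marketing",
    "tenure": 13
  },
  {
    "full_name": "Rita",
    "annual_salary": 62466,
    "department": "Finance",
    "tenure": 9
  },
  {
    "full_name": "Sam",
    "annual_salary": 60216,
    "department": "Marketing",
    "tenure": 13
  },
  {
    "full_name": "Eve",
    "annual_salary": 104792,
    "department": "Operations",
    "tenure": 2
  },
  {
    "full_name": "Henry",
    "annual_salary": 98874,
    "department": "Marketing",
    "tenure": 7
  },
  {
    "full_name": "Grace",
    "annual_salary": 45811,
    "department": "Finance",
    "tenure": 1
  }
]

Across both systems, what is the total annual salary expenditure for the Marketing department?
433009

Schema mappings:
- "unit" (system_hr3) = "department" (system_hr1) = department
- "compensation" (system_hr3) = "annual_salary" (system_hr1) = salary

Marketing salaries from system_hr3: 166409
Marketing salaries from system_hr1: 266600

Total: 166409 + 266600 = 433009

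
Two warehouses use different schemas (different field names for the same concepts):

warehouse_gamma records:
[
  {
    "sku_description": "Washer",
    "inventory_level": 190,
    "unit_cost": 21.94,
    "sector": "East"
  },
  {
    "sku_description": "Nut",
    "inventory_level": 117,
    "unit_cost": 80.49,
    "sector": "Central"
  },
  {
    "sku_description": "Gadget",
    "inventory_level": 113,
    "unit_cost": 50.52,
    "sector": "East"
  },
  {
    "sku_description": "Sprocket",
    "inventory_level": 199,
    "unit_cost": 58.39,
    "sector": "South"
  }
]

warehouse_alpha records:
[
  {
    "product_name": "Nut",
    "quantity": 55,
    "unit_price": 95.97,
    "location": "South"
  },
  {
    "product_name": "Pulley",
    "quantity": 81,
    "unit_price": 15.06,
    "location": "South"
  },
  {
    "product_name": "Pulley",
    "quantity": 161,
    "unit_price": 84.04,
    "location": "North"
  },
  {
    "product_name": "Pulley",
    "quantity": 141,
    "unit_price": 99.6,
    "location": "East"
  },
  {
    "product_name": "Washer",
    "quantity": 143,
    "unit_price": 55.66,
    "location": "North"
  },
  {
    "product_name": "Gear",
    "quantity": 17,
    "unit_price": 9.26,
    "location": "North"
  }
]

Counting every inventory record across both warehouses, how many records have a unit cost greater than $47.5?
7

Schema mapping: "unit_cost" (warehouse_gamma) = "unit_price" (warehouse_alpha) = unit cost

Records > $47.5 in warehouse_gamma: 3
Records > $47.5 in warehouse_alpha: 4

Total count: 3 + 4 = 7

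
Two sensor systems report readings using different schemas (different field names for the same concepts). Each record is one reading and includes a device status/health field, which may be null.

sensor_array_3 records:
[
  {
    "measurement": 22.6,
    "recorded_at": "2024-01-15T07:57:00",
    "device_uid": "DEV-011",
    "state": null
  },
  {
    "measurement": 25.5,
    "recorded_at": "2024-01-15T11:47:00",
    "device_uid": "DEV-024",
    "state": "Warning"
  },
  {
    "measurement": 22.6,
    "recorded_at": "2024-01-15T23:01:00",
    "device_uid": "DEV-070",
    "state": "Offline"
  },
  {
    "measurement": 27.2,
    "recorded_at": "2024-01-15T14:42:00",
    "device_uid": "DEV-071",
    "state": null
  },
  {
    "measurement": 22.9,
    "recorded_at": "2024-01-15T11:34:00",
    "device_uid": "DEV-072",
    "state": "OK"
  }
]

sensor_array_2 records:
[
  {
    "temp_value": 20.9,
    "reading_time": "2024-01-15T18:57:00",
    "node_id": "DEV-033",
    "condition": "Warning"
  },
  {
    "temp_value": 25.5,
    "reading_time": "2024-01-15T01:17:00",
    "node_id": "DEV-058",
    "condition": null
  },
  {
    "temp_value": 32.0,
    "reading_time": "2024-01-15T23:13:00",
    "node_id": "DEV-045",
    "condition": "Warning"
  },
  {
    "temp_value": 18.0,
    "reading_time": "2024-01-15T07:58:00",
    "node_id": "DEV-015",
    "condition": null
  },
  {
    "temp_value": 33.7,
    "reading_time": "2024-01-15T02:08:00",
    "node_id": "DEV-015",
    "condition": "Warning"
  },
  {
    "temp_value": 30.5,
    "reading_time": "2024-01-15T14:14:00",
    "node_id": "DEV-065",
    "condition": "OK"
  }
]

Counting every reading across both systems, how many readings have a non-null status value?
7

Schema mapping: "state" (sensor_array_3) = "condition" (sensor_array_2) = status

Non-null in sensor_array_3: 3
Non-null in sensor_array_2: 4

Total non-null: 3 + 4 = 7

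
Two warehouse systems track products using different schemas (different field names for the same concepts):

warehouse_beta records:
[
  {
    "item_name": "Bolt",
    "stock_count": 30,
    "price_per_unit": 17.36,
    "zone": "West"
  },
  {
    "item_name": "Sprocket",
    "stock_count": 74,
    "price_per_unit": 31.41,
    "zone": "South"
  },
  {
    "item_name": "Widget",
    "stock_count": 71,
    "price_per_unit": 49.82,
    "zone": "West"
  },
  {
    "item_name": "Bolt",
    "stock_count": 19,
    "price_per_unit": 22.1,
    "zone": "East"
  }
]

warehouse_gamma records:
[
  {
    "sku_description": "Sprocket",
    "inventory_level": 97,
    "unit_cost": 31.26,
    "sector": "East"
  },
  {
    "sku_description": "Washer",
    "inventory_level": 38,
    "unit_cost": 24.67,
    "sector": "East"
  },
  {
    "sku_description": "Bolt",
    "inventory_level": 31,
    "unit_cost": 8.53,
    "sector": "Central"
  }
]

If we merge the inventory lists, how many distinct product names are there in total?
4

Schema mapping: "item_name" (warehouse_beta) = "sku_description" (warehouse_gamma) = product name

Products in warehouse_beta: ['Bolt', 'Sprocket', 'Widget']
Products in warehouse_gamma: ['Bolt', 'Sprocket', 'Washer']

Union (unique products): ['Bolt', 'Sprocket', 'Washer', 'Widget']
Count: 4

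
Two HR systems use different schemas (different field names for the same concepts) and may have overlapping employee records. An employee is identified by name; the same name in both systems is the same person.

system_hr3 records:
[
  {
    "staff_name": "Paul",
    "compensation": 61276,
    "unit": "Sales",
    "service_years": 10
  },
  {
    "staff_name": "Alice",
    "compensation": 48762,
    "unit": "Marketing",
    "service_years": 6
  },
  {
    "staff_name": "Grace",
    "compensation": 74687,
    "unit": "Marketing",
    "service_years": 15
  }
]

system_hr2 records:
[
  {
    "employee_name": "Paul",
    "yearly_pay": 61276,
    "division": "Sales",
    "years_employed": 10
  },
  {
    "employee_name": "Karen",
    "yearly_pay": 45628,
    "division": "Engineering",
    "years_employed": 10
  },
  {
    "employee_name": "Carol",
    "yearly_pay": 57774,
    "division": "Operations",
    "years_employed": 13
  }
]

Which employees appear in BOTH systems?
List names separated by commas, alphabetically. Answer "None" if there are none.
Paul

Schema mapping: "staff_name" (system_hr3) = "employee_name" (system_hr2) = employee name

Names in system_hr3: ['Alice', 'Grace', 'Paul']
Names in system_hr2: ['Carol', 'Karen', 'Paul']

Intersection: ['Paul']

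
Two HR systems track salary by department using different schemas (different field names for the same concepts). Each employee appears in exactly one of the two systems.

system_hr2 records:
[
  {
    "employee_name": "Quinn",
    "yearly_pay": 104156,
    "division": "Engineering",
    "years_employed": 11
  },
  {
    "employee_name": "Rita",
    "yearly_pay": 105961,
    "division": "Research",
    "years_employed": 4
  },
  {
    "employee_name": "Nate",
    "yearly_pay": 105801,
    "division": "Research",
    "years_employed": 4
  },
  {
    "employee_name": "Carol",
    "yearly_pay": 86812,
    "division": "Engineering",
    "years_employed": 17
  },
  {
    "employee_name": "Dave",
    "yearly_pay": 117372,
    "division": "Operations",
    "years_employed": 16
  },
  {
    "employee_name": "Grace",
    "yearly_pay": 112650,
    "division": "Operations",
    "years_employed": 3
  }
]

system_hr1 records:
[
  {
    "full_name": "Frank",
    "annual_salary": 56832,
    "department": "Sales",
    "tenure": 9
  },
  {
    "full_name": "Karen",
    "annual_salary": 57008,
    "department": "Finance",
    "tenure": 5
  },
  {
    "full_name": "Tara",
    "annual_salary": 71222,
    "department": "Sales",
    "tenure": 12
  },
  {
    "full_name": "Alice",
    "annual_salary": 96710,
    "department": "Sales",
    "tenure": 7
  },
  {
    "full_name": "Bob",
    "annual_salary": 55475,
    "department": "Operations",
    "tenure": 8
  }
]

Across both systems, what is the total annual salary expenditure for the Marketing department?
0

Schema mappings:
- "division" (system_hr2) = "department" (system_hr1) = department
- "yearly_pay" (system_hr2) = "annual_salary" (system_hr1) = salary

Marketing salaries from system_hr2: 0
Marketing salaries from system_hr1: 0

Total: 0 + 0 = 0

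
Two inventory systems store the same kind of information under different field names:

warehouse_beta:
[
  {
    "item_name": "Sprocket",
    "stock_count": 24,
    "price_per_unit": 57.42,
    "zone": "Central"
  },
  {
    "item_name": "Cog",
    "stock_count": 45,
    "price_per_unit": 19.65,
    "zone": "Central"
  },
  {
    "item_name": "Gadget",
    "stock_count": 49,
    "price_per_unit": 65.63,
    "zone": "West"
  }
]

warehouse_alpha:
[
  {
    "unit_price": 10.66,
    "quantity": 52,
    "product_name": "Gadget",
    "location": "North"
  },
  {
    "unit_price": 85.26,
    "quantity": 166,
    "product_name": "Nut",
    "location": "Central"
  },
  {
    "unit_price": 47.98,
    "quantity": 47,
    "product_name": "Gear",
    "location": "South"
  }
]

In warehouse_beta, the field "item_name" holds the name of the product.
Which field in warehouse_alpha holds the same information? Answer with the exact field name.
product_name

In warehouse_beta, "item_name" holds the name of the product.
The fields in warehouse_alpha are: "unit_price", "quantity", "product_name", "location".
"product_name" is the match: the name refers to the same concept and its values are product-name strings (e.g. 'Gadget', 'Gear').
The other fields ("unit_price", "quantity", "location") hold different kinds of data.

So "item_name" in warehouse_beta corresponds to "product_name" in warehouse_alpha.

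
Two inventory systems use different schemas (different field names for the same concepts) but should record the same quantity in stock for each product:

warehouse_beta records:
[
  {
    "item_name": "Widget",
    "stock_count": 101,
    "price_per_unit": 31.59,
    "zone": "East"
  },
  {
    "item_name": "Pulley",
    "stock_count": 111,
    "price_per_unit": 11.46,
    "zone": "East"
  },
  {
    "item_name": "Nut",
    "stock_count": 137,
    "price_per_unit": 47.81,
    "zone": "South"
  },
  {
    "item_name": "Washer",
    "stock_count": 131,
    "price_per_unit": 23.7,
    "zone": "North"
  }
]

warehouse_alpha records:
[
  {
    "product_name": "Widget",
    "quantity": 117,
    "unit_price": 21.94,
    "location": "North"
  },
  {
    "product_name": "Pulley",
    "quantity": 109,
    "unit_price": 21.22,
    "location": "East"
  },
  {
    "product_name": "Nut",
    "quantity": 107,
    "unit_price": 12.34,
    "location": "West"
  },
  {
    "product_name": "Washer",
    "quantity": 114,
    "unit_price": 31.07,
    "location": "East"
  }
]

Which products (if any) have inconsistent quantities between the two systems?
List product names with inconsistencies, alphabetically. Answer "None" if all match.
Nut, Pulley, Washer, Widget

Schema mappings:
- "item_name" (warehouse_beta) = "product_name" (warehouse_alpha) = product name
- "stock_count" (warehouse_beta) = "quantity" (warehouse_alpha) = quantity

Comparison:
  Widget: 101 vs 117 - MISMATCH
  Pulley: 111 vs 109 - MISMATCH
  Nut: 137 vs 107 - MISMATCH
  Washer: 131 vs 114 - MISMATCH

Products with inconsistencies: Nut, Pulley, Washer, Widget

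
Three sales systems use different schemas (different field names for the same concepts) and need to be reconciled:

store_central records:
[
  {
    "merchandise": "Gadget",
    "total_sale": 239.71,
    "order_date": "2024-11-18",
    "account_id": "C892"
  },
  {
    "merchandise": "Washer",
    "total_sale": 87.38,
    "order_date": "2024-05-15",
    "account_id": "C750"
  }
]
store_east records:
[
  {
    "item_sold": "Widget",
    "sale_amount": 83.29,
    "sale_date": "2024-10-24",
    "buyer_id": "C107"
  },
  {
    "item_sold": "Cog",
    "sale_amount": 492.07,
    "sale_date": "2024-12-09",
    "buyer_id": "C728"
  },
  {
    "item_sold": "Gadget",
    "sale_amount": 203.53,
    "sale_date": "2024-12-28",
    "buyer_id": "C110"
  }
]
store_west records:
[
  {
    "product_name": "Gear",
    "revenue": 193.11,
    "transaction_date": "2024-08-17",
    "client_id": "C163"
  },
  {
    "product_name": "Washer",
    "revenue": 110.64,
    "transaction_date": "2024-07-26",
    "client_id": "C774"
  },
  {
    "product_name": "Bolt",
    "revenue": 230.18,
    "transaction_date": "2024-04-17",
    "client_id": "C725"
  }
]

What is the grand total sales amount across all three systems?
1639.91

Schema reconciliation - all amount fields map to sale amount:

store_central (total_sale): 327.09
store_east (sale_amount): 778.89
store_west (revenue): 533.93

Grand total: 1639.91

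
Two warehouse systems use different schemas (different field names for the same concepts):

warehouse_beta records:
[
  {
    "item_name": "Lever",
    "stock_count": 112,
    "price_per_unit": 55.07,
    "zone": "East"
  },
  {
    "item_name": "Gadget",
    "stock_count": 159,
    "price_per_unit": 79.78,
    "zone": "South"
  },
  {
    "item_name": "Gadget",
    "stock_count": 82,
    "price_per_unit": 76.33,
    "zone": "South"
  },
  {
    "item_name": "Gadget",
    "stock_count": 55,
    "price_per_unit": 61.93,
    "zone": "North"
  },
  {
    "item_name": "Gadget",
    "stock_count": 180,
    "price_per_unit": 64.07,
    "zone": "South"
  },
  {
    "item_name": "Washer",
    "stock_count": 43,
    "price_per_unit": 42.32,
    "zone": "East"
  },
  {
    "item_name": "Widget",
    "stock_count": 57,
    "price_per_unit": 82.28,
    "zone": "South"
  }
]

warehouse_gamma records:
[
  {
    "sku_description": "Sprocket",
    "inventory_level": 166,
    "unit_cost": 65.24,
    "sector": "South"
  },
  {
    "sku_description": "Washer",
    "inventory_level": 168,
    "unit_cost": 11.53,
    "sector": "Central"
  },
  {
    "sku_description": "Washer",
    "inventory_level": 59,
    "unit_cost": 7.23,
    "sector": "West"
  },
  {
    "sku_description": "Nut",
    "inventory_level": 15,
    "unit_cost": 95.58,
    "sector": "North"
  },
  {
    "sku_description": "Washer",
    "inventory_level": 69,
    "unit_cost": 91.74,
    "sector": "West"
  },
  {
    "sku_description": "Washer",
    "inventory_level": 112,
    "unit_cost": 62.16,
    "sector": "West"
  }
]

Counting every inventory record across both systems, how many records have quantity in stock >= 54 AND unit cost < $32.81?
2

Schema mappings:
- "stock_count" (warehouse_beta) = "inventory_level" (warehouse_gamma) = quantity
- "price_per_unit" (warehouse_beta) = "unit_cost" (warehouse_gamma) = unit cost

Records meeting both conditions in warehouse_beta: 0
Records meeting both conditions in warehouse_gamma: 2

Total: 0 + 2 = 2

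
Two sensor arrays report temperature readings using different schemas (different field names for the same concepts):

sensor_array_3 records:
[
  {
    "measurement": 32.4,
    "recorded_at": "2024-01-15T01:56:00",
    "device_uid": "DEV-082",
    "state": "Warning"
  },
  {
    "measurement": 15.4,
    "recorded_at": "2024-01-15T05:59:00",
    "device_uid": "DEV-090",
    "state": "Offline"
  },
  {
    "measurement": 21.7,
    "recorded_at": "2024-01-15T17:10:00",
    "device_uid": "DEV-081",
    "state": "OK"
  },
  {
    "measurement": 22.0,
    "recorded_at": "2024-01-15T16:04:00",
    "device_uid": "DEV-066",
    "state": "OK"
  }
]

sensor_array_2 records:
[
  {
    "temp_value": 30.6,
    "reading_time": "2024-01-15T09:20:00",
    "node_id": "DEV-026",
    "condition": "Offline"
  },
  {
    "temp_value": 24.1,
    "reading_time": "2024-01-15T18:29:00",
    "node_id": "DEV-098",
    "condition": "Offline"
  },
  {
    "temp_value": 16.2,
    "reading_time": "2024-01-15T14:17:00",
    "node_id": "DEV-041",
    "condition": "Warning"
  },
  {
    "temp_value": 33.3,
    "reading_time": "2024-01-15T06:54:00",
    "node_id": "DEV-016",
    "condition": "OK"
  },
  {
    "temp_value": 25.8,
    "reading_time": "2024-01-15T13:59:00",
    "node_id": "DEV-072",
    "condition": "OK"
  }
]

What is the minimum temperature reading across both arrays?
15.4

Schema mapping: "measurement" (sensor_array_3) = "temp_value" (sensor_array_2) = temperature reading

Minimum in sensor_array_3: 15.4
Minimum in sensor_array_2: 16.2

Overall minimum: min(15.4, 16.2) = 15.4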